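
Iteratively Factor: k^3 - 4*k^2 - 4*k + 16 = (k - 2)*(k^2 - 2*k - 8) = (k - 2)*(k + 2)*(k - 4)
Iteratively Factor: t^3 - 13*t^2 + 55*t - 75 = (t - 5)*(t^2 - 8*t + 15) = (t - 5)*(t - 3)*(t - 5)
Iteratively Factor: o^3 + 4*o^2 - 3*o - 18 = (o + 3)*(o^2 + o - 6) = (o + 3)^2*(o - 2)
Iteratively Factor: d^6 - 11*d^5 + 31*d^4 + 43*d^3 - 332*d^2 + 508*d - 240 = (d - 2)*(d^5 - 9*d^4 + 13*d^3 + 69*d^2 - 194*d + 120) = (d - 2)*(d - 1)*(d^4 - 8*d^3 + 5*d^2 + 74*d - 120) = (d - 5)*(d - 2)*(d - 1)*(d^3 - 3*d^2 - 10*d + 24) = (d - 5)*(d - 2)^2*(d - 1)*(d^2 - d - 12) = (d - 5)*(d - 4)*(d - 2)^2*(d - 1)*(d + 3)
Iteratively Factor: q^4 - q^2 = (q)*(q^3 - q) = q*(q - 1)*(q^2 + q) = q*(q - 1)*(q + 1)*(q)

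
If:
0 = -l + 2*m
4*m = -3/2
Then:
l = -3/4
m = -3/8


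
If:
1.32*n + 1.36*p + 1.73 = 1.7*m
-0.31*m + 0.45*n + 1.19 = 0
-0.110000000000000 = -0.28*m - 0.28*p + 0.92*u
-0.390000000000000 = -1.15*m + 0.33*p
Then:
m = 0.85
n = -2.06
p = 1.79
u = 0.68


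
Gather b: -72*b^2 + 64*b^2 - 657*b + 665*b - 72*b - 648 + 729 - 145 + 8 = -8*b^2 - 64*b - 56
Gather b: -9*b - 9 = -9*b - 9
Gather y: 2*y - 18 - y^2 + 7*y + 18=-y^2 + 9*y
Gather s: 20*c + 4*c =24*c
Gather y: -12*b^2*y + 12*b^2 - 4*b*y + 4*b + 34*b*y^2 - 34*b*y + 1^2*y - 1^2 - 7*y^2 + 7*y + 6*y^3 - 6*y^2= 12*b^2 + 4*b + 6*y^3 + y^2*(34*b - 13) + y*(-12*b^2 - 38*b + 8) - 1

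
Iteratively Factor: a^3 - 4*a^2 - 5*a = (a + 1)*(a^2 - 5*a) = a*(a + 1)*(a - 5)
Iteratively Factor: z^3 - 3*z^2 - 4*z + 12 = (z - 2)*(z^2 - z - 6) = (z - 3)*(z - 2)*(z + 2)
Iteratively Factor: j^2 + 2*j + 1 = (j + 1)*(j + 1)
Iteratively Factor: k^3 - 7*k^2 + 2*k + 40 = (k + 2)*(k^2 - 9*k + 20) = (k - 4)*(k + 2)*(k - 5)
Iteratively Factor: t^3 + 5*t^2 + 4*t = (t + 4)*(t^2 + t) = t*(t + 4)*(t + 1)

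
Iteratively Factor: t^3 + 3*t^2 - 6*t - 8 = (t + 4)*(t^2 - t - 2) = (t - 2)*(t + 4)*(t + 1)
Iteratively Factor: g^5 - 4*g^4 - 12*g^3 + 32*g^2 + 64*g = (g)*(g^4 - 4*g^3 - 12*g^2 + 32*g + 64) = g*(g + 2)*(g^3 - 6*g^2 + 32) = g*(g + 2)^2*(g^2 - 8*g + 16) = g*(g - 4)*(g + 2)^2*(g - 4)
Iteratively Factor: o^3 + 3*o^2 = (o)*(o^2 + 3*o) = o*(o + 3)*(o)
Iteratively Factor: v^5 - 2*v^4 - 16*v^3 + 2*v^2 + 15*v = (v + 3)*(v^4 - 5*v^3 - v^2 + 5*v) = (v - 1)*(v + 3)*(v^3 - 4*v^2 - 5*v) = (v - 5)*(v - 1)*(v + 3)*(v^2 + v) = v*(v - 5)*(v - 1)*(v + 3)*(v + 1)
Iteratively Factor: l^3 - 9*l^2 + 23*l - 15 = (l - 1)*(l^2 - 8*l + 15) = (l - 3)*(l - 1)*(l - 5)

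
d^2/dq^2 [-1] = 0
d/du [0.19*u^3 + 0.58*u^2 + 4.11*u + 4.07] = 0.57*u^2 + 1.16*u + 4.11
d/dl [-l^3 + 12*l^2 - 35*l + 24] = -3*l^2 + 24*l - 35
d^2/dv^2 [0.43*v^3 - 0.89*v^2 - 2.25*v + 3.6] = 2.58*v - 1.78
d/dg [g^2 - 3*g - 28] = 2*g - 3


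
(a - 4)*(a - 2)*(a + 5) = a^3 - a^2 - 22*a + 40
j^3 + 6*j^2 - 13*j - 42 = (j - 3)*(j + 2)*(j + 7)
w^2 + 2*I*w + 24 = (w - 4*I)*(w + 6*I)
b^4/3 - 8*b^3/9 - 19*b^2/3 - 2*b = b*(b/3 + 1)*(b - 6)*(b + 1/3)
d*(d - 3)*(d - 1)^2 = d^4 - 5*d^3 + 7*d^2 - 3*d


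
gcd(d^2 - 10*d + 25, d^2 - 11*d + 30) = d - 5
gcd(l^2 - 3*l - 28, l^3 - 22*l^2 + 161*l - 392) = l - 7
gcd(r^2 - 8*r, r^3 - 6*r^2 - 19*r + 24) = r - 8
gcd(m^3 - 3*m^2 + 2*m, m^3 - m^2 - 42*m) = m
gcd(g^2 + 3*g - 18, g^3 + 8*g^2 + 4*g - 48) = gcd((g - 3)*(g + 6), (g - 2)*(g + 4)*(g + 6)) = g + 6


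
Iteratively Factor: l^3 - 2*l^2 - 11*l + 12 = (l + 3)*(l^2 - 5*l + 4) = (l - 4)*(l + 3)*(l - 1)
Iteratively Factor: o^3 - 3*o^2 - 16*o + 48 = (o - 4)*(o^2 + o - 12) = (o - 4)*(o + 4)*(o - 3)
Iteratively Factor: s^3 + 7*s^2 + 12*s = (s + 4)*(s^2 + 3*s) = s*(s + 4)*(s + 3)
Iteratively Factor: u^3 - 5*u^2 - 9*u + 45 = (u - 3)*(u^2 - 2*u - 15) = (u - 3)*(u + 3)*(u - 5)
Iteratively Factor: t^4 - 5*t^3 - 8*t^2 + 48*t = (t)*(t^3 - 5*t^2 - 8*t + 48) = t*(t + 3)*(t^2 - 8*t + 16) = t*(t - 4)*(t + 3)*(t - 4)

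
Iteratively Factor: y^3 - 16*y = (y + 4)*(y^2 - 4*y) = y*(y + 4)*(y - 4)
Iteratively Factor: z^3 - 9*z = (z)*(z^2 - 9) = z*(z - 3)*(z + 3)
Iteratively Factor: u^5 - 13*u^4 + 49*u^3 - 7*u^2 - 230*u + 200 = (u + 2)*(u^4 - 15*u^3 + 79*u^2 - 165*u + 100) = (u - 1)*(u + 2)*(u^3 - 14*u^2 + 65*u - 100) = (u - 4)*(u - 1)*(u + 2)*(u^2 - 10*u + 25) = (u - 5)*(u - 4)*(u - 1)*(u + 2)*(u - 5)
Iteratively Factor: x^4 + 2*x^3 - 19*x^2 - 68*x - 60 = (x + 2)*(x^3 - 19*x - 30) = (x + 2)^2*(x^2 - 2*x - 15) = (x - 5)*(x + 2)^2*(x + 3)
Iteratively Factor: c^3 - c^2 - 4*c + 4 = (c - 2)*(c^2 + c - 2) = (c - 2)*(c - 1)*(c + 2)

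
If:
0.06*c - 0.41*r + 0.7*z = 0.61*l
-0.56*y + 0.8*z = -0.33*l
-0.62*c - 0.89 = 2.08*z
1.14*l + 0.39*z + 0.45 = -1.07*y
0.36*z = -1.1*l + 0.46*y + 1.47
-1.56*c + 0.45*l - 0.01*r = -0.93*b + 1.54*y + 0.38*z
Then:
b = 2.19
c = 3.28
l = 1.27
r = -3.81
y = -1.26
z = -1.41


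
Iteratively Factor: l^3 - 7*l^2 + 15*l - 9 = (l - 1)*(l^2 - 6*l + 9) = (l - 3)*(l - 1)*(l - 3)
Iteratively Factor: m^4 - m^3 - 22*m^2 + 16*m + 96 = (m + 4)*(m^3 - 5*m^2 - 2*m + 24) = (m - 3)*(m + 4)*(m^2 - 2*m - 8) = (m - 4)*(m - 3)*(m + 4)*(m + 2)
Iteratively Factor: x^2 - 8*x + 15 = (x - 5)*(x - 3)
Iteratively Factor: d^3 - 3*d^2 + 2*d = (d - 1)*(d^2 - 2*d) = d*(d - 1)*(d - 2)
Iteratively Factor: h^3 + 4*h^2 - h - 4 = (h - 1)*(h^2 + 5*h + 4) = (h - 1)*(h + 1)*(h + 4)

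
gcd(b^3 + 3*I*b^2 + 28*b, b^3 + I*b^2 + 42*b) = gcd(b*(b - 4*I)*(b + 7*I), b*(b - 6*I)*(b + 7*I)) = b^2 + 7*I*b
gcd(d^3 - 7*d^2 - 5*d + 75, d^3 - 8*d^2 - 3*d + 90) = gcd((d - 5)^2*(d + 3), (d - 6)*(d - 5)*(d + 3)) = d^2 - 2*d - 15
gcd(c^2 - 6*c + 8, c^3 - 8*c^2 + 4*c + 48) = c - 4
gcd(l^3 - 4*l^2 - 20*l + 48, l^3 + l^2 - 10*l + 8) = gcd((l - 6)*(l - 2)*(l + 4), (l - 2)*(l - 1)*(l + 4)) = l^2 + 2*l - 8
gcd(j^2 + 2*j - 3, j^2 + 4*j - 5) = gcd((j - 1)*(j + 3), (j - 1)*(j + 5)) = j - 1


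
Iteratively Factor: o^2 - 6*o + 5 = (o - 1)*(o - 5)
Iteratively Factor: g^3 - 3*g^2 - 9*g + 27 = (g - 3)*(g^2 - 9) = (g - 3)*(g + 3)*(g - 3)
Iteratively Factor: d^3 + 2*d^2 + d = (d)*(d^2 + 2*d + 1) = d*(d + 1)*(d + 1)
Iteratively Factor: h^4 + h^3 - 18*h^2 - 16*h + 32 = (h - 4)*(h^3 + 5*h^2 + 2*h - 8) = (h - 4)*(h - 1)*(h^2 + 6*h + 8) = (h - 4)*(h - 1)*(h + 2)*(h + 4)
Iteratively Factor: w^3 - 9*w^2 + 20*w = (w)*(w^2 - 9*w + 20) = w*(w - 4)*(w - 5)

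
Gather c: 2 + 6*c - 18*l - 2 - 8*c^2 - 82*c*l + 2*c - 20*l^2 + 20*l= -8*c^2 + c*(8 - 82*l) - 20*l^2 + 2*l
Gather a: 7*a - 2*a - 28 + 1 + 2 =5*a - 25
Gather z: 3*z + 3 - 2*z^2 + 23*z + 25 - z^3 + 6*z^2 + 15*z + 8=-z^3 + 4*z^2 + 41*z + 36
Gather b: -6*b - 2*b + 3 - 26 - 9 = -8*b - 32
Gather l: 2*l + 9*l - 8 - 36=11*l - 44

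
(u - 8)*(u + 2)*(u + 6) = u^3 - 52*u - 96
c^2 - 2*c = c*(c - 2)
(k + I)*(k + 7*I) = k^2 + 8*I*k - 7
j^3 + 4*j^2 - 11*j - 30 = (j - 3)*(j + 2)*(j + 5)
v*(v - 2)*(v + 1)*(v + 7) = v^4 + 6*v^3 - 9*v^2 - 14*v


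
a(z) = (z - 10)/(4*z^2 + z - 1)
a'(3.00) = 0.15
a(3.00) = -0.18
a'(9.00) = 0.00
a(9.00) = 0.00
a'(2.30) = 0.34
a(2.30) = -0.34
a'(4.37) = 0.04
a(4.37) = -0.07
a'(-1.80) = -1.43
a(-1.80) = -1.16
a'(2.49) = 0.27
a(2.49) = -0.29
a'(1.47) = 1.42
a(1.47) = -0.94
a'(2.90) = 0.16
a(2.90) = -0.20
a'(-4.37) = -0.08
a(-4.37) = -0.20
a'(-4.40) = -0.08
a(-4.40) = -0.20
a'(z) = (-8*z - 1)*(z - 10)/(4*z^2 + z - 1)^2 + 1/(4*z^2 + z - 1)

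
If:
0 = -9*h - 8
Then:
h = -8/9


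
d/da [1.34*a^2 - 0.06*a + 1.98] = 2.68*a - 0.06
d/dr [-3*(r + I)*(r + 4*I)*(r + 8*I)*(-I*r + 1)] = 12*I*r^3 - 126*r^2 - 342*I*r + 228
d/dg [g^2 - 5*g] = 2*g - 5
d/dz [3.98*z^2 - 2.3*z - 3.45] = 7.96*z - 2.3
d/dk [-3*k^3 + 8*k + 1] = 8 - 9*k^2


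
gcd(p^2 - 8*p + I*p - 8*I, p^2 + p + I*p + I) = p + I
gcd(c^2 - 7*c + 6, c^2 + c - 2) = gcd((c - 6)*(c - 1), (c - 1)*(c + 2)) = c - 1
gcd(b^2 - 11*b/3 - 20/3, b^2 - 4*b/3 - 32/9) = b + 4/3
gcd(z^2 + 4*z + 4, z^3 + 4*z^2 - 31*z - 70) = z + 2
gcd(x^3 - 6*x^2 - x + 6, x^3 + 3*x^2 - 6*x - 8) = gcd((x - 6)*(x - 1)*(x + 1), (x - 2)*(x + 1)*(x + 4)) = x + 1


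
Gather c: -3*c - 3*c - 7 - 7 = -6*c - 14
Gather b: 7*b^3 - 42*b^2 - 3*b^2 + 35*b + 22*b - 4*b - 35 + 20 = 7*b^3 - 45*b^2 + 53*b - 15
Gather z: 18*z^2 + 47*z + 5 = 18*z^2 + 47*z + 5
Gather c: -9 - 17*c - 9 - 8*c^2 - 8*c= -8*c^2 - 25*c - 18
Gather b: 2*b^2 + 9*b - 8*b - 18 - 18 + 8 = 2*b^2 + b - 28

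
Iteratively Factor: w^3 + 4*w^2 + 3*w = (w)*(w^2 + 4*w + 3) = w*(w + 1)*(w + 3)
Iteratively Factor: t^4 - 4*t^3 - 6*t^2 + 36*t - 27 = (t + 3)*(t^3 - 7*t^2 + 15*t - 9) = (t - 1)*(t + 3)*(t^2 - 6*t + 9) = (t - 3)*(t - 1)*(t + 3)*(t - 3)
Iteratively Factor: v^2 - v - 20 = (v - 5)*(v + 4)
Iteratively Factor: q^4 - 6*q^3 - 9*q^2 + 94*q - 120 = (q - 2)*(q^3 - 4*q^2 - 17*q + 60) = (q - 5)*(q - 2)*(q^2 + q - 12) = (q - 5)*(q - 3)*(q - 2)*(q + 4)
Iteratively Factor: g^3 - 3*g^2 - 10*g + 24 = (g - 2)*(g^2 - g - 12) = (g - 2)*(g + 3)*(g - 4)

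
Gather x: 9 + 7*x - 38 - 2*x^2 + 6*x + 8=-2*x^2 + 13*x - 21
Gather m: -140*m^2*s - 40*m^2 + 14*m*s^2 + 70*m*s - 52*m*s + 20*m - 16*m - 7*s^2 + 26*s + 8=m^2*(-140*s - 40) + m*(14*s^2 + 18*s + 4) - 7*s^2 + 26*s + 8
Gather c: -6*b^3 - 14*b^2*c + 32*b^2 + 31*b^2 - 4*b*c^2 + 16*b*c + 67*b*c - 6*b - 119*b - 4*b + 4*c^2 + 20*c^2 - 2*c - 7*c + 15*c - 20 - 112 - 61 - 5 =-6*b^3 + 63*b^2 - 129*b + c^2*(24 - 4*b) + c*(-14*b^2 + 83*b + 6) - 198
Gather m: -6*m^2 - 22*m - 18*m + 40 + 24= -6*m^2 - 40*m + 64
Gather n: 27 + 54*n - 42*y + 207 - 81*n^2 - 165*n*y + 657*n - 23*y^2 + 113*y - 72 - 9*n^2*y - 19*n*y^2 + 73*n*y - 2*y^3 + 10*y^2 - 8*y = n^2*(-9*y - 81) + n*(-19*y^2 - 92*y + 711) - 2*y^3 - 13*y^2 + 63*y + 162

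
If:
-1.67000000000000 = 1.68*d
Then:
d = -0.99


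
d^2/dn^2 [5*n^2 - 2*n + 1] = 10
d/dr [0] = 0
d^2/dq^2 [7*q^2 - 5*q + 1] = 14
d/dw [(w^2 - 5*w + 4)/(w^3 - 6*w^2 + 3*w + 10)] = (-w^4 + 10*w^3 - 39*w^2 + 68*w - 62)/(w^6 - 12*w^5 + 42*w^4 - 16*w^3 - 111*w^2 + 60*w + 100)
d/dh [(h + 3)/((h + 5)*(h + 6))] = (-h^2 - 6*h - 3)/(h^4 + 22*h^3 + 181*h^2 + 660*h + 900)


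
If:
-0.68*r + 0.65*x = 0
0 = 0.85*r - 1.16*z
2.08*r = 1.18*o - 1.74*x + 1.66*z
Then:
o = 3.10404478871079*z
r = 1.36470588235294*z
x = 1.42769230769231*z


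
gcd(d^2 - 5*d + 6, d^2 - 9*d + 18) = d - 3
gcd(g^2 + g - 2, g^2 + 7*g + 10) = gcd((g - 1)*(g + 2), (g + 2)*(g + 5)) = g + 2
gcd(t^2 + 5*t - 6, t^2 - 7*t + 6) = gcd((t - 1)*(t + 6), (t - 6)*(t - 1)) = t - 1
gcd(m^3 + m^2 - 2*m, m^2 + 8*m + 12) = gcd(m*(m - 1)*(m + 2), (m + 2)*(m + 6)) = m + 2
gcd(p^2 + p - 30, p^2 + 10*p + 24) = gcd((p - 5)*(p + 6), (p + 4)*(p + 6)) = p + 6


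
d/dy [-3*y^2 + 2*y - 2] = 2 - 6*y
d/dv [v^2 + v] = 2*v + 1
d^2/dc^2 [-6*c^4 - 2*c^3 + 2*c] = 12*c*(-6*c - 1)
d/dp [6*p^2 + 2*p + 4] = 12*p + 2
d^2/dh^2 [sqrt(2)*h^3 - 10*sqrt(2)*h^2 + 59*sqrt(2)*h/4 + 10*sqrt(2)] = sqrt(2)*(6*h - 20)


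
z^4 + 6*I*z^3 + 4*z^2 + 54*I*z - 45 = (z - 3*I)*(z + I)*(z + 3*I)*(z + 5*I)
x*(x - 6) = x^2 - 6*x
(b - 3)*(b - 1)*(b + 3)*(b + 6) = b^4 + 5*b^3 - 15*b^2 - 45*b + 54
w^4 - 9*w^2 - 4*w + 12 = (w - 3)*(w - 1)*(w + 2)^2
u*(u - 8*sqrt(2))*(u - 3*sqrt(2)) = u^3 - 11*sqrt(2)*u^2 + 48*u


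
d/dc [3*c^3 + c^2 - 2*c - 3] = 9*c^2 + 2*c - 2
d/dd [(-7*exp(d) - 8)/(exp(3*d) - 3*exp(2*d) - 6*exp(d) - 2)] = (14*exp(3*d) + 3*exp(2*d) - 48*exp(d) - 34)*exp(d)/(exp(6*d) - 6*exp(5*d) - 3*exp(4*d) + 32*exp(3*d) + 48*exp(2*d) + 24*exp(d) + 4)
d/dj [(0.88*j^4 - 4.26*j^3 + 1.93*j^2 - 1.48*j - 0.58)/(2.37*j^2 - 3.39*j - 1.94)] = (4.1712*j^5 - 19.0458*j^4 + 22.054*j^3 + 21.7581*j^2 - 4.7392*j + 0.905)/(5.6169*j^4 - 16.0686*j^3 + 2.2965*j^2 + 13.1532*j + 3.7636)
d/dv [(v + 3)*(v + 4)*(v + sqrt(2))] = 3*v^2 + 2*sqrt(2)*v + 14*v + 7*sqrt(2) + 12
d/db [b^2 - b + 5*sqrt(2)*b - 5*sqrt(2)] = 2*b - 1 + 5*sqrt(2)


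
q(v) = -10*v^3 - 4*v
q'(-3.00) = -274.00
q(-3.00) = 282.00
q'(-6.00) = -1084.00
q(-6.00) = 2184.00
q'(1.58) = -78.89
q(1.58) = -45.76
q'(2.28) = -159.95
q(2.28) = -127.64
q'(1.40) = -62.80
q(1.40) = -33.04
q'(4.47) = -603.43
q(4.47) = -911.03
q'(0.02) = -4.01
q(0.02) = -0.08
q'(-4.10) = -508.30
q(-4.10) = 705.61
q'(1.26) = -51.63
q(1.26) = -25.04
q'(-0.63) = -15.91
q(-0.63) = 5.02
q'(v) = -30*v^2 - 4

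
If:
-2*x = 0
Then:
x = 0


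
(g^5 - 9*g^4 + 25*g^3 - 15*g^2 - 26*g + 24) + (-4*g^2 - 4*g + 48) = g^5 - 9*g^4 + 25*g^3 - 19*g^2 - 30*g + 72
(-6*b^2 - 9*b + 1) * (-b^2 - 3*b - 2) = 6*b^4 + 27*b^3 + 38*b^2 + 15*b - 2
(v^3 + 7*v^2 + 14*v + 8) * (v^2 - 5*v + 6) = v^5 + 2*v^4 - 15*v^3 - 20*v^2 + 44*v + 48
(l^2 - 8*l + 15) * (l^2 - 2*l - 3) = l^4 - 10*l^3 + 28*l^2 - 6*l - 45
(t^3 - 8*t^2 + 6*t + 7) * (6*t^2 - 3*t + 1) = 6*t^5 - 51*t^4 + 61*t^3 + 16*t^2 - 15*t + 7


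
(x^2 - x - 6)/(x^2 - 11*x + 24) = (x + 2)/(x - 8)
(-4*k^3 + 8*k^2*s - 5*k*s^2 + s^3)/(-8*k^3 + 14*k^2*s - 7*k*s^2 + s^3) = (-2*k + s)/(-4*k + s)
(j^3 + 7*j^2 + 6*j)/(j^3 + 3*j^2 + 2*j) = (j + 6)/(j + 2)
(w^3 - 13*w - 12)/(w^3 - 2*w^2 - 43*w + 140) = (w^2 + 4*w + 3)/(w^2 + 2*w - 35)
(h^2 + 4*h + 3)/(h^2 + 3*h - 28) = (h^2 + 4*h + 3)/(h^2 + 3*h - 28)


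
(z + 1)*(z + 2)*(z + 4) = z^3 + 7*z^2 + 14*z + 8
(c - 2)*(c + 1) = c^2 - c - 2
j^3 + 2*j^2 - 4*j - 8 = (j - 2)*(j + 2)^2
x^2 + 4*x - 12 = (x - 2)*(x + 6)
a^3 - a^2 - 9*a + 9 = (a - 3)*(a - 1)*(a + 3)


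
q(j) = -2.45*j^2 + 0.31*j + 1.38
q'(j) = 0.31 - 4.9*j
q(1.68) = -5.01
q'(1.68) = -7.92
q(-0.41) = 0.84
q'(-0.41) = 2.32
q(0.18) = 1.36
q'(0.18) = -0.57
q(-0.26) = 1.13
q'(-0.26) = 1.58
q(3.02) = -20.03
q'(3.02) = -14.49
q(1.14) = -1.45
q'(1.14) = -5.28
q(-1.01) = -1.43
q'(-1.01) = 5.26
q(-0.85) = -0.65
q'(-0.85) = 4.48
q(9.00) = -194.28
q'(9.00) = -43.79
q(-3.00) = -21.60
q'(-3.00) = 15.01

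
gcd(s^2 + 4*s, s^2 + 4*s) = s^2 + 4*s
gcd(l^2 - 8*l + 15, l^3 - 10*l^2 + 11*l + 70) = l - 5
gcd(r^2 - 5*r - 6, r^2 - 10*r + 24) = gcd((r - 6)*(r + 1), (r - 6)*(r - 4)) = r - 6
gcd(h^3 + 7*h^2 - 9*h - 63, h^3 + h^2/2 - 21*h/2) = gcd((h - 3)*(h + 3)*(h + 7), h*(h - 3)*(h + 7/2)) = h - 3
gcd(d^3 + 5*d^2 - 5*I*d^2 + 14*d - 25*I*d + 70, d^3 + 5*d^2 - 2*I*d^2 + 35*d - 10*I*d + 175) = d^2 + d*(5 - 7*I) - 35*I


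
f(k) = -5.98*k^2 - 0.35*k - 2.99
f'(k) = -11.96*k - 0.35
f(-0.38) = -3.72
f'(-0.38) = 4.19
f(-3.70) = -83.56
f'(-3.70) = 43.90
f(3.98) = -99.11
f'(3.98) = -47.95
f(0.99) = -9.20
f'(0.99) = -12.19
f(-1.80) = -21.74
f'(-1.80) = 21.18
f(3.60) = -81.75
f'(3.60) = -43.41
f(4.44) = -122.43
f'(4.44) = -53.45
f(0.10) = -3.08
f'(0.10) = -1.55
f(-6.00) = -216.17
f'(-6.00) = 71.41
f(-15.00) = -1343.24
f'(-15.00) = 179.05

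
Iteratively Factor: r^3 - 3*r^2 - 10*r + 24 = (r - 4)*(r^2 + r - 6) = (r - 4)*(r - 2)*(r + 3)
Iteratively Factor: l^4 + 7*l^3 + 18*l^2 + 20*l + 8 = (l + 2)*(l^3 + 5*l^2 + 8*l + 4) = (l + 2)^2*(l^2 + 3*l + 2) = (l + 2)^3*(l + 1)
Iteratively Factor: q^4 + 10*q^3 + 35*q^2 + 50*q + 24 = (q + 1)*(q^3 + 9*q^2 + 26*q + 24) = (q + 1)*(q + 4)*(q^2 + 5*q + 6) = (q + 1)*(q + 3)*(q + 4)*(q + 2)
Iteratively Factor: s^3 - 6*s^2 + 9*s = (s - 3)*(s^2 - 3*s) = (s - 3)^2*(s)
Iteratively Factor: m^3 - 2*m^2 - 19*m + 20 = (m - 1)*(m^2 - m - 20) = (m - 5)*(m - 1)*(m + 4)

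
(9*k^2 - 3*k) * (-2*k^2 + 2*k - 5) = -18*k^4 + 24*k^3 - 51*k^2 + 15*k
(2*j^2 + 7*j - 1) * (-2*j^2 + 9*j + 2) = -4*j^4 + 4*j^3 + 69*j^2 + 5*j - 2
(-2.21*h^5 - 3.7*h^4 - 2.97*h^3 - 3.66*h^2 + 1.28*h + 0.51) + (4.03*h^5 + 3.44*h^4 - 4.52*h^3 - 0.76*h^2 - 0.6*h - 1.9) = 1.82*h^5 - 0.26*h^4 - 7.49*h^3 - 4.42*h^2 + 0.68*h - 1.39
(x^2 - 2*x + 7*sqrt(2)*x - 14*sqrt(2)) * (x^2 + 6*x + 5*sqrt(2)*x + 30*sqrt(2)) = x^4 + 4*x^3 + 12*sqrt(2)*x^3 + 58*x^2 + 48*sqrt(2)*x^2 - 144*sqrt(2)*x + 280*x - 840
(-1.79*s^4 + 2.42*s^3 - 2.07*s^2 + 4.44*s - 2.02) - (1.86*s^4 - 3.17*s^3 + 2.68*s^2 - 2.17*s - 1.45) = -3.65*s^4 + 5.59*s^3 - 4.75*s^2 + 6.61*s - 0.57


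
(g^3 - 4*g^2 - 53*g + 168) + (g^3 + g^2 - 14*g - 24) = 2*g^3 - 3*g^2 - 67*g + 144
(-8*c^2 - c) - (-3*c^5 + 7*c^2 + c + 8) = 3*c^5 - 15*c^2 - 2*c - 8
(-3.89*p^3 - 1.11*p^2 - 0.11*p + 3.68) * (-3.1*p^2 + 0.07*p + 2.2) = 12.059*p^5 + 3.1687*p^4 - 8.2947*p^3 - 13.8577*p^2 + 0.0156*p + 8.096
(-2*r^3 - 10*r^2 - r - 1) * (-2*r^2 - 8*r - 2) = 4*r^5 + 36*r^4 + 86*r^3 + 30*r^2 + 10*r + 2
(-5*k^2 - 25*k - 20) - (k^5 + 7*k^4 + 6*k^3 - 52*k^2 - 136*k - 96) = -k^5 - 7*k^4 - 6*k^3 + 47*k^2 + 111*k + 76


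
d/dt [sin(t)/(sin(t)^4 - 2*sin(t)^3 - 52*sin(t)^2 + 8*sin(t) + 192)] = (-3*sin(t)^4 + 4*sin(t)^3 + 52*sin(t)^2 + 192)*cos(t)/((sin(t) - 8)^2*(sin(t) - 2)^2*(sin(t) + 2)^2*(sin(t) + 6)^2)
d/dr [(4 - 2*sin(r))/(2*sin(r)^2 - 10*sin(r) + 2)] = (sin(r)^2 - 4*sin(r) + 9)*cos(r)/(sin(r)^2 - 5*sin(r) + 1)^2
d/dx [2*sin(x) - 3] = 2*cos(x)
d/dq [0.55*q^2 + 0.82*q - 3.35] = 1.1*q + 0.82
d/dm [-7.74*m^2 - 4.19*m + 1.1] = -15.48*m - 4.19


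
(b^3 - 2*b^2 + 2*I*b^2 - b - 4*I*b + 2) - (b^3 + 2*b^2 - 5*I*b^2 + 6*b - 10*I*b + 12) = -4*b^2 + 7*I*b^2 - 7*b + 6*I*b - 10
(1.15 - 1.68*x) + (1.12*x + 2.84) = 3.99 - 0.56*x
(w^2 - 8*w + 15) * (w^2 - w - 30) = w^4 - 9*w^3 - 7*w^2 + 225*w - 450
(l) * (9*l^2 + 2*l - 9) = 9*l^3 + 2*l^2 - 9*l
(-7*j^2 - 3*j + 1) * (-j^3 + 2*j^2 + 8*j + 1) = 7*j^5 - 11*j^4 - 63*j^3 - 29*j^2 + 5*j + 1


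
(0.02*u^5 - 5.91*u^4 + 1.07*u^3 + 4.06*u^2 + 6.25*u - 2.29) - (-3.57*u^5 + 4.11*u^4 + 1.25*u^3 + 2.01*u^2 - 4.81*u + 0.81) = 3.59*u^5 - 10.02*u^4 - 0.18*u^3 + 2.05*u^2 + 11.06*u - 3.1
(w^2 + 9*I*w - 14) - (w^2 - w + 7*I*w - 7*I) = w + 2*I*w - 14 + 7*I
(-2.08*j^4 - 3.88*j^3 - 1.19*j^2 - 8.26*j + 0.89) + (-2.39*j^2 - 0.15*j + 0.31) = -2.08*j^4 - 3.88*j^3 - 3.58*j^2 - 8.41*j + 1.2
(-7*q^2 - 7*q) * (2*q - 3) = -14*q^3 + 7*q^2 + 21*q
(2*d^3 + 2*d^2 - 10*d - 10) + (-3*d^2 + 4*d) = 2*d^3 - d^2 - 6*d - 10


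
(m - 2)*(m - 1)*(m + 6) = m^3 + 3*m^2 - 16*m + 12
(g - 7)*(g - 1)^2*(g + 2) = g^4 - 7*g^3 - 3*g^2 + 23*g - 14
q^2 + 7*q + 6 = (q + 1)*(q + 6)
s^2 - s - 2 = (s - 2)*(s + 1)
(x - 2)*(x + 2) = x^2 - 4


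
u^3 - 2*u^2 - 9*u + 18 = (u - 3)*(u - 2)*(u + 3)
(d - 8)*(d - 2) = d^2 - 10*d + 16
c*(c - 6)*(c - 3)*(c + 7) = c^4 - 2*c^3 - 45*c^2 + 126*c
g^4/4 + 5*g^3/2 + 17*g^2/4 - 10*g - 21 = (g/4 + 1/2)*(g - 2)*(g + 3)*(g + 7)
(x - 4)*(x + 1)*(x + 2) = x^3 - x^2 - 10*x - 8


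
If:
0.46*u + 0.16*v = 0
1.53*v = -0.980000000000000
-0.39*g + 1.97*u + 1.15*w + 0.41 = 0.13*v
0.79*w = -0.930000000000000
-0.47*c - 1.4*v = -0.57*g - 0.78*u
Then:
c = 0.97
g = -1.08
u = 0.22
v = -0.64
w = -1.18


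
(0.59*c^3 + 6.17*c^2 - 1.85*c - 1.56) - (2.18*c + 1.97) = 0.59*c^3 + 6.17*c^2 - 4.03*c - 3.53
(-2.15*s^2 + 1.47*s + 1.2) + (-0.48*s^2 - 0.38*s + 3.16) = -2.63*s^2 + 1.09*s + 4.36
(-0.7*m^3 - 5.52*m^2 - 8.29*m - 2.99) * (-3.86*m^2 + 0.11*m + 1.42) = 2.702*m^5 + 21.2302*m^4 + 30.3982*m^3 + 2.7911*m^2 - 12.1007*m - 4.2458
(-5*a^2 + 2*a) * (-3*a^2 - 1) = 15*a^4 - 6*a^3 + 5*a^2 - 2*a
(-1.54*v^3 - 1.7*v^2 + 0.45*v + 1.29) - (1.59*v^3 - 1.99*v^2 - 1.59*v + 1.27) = -3.13*v^3 + 0.29*v^2 + 2.04*v + 0.02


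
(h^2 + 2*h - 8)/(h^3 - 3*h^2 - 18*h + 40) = 1/(h - 5)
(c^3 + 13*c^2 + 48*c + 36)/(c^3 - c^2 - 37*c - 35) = (c^2 + 12*c + 36)/(c^2 - 2*c - 35)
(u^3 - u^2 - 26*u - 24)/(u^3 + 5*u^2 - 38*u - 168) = (u + 1)/(u + 7)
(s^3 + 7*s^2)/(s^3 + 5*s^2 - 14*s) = s/(s - 2)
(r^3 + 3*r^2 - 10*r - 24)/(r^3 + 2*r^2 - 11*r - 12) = (r + 2)/(r + 1)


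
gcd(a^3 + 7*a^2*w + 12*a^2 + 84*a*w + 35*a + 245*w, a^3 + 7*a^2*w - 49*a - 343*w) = a^2 + 7*a*w + 7*a + 49*w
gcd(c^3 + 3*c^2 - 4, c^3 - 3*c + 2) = c^2 + c - 2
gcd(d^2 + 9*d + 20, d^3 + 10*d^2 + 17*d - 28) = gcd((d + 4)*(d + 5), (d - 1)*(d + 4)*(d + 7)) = d + 4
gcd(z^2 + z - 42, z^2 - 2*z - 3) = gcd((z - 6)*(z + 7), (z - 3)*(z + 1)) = 1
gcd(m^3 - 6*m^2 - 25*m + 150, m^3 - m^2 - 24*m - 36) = m - 6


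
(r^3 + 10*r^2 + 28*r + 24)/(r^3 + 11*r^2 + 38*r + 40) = (r^2 + 8*r + 12)/(r^2 + 9*r + 20)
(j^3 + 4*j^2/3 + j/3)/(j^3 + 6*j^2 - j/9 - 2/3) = 3*j*(j + 1)/(3*j^2 + 17*j - 6)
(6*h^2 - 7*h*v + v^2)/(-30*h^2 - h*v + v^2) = (-h + v)/(5*h + v)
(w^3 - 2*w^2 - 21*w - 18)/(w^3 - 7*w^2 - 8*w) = (w^2 - 3*w - 18)/(w*(w - 8))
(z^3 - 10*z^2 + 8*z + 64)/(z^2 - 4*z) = z - 6 - 16/z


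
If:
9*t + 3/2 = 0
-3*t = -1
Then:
No Solution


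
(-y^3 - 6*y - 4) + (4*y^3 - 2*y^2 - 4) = 3*y^3 - 2*y^2 - 6*y - 8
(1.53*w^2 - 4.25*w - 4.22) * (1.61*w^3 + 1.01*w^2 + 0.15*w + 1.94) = 2.4633*w^5 - 5.2972*w^4 - 10.8572*w^3 - 1.9315*w^2 - 8.878*w - 8.1868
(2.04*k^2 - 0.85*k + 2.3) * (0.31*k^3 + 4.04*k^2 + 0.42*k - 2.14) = 0.6324*k^5 + 7.9781*k^4 - 1.8642*k^3 + 4.5694*k^2 + 2.785*k - 4.922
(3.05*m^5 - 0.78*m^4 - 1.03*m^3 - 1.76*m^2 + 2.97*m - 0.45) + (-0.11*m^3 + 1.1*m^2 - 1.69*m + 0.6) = 3.05*m^5 - 0.78*m^4 - 1.14*m^3 - 0.66*m^2 + 1.28*m + 0.15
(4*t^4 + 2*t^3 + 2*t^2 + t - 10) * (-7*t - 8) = -28*t^5 - 46*t^4 - 30*t^3 - 23*t^2 + 62*t + 80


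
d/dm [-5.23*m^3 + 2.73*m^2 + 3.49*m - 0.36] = -15.69*m^2 + 5.46*m + 3.49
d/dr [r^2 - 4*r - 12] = 2*r - 4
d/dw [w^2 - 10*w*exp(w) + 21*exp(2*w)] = -10*w*exp(w) + 2*w + 42*exp(2*w) - 10*exp(w)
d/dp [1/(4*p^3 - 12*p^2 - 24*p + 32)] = 3*(-p^2 + 2*p + 2)/(4*(p^3 - 3*p^2 - 6*p + 8)^2)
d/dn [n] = 1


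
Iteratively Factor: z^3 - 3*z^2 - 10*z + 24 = (z - 4)*(z^2 + z - 6) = (z - 4)*(z + 3)*(z - 2)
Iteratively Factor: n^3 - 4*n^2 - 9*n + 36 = (n - 4)*(n^2 - 9) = (n - 4)*(n - 3)*(n + 3)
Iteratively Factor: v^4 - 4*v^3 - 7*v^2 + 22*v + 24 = (v - 4)*(v^3 - 7*v - 6) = (v - 4)*(v + 1)*(v^2 - v - 6) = (v - 4)*(v + 1)*(v + 2)*(v - 3)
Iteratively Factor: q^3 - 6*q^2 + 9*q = (q)*(q^2 - 6*q + 9) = q*(q - 3)*(q - 3)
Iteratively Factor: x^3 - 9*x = (x - 3)*(x^2 + 3*x) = x*(x - 3)*(x + 3)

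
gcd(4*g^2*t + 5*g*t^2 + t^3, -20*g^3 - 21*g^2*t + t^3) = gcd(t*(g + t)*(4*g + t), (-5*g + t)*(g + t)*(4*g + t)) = 4*g^2 + 5*g*t + t^2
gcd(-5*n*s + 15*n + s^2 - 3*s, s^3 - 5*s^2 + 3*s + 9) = s - 3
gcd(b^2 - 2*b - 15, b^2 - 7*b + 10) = b - 5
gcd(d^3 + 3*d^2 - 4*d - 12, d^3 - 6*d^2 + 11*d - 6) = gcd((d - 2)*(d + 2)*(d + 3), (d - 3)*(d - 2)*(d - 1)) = d - 2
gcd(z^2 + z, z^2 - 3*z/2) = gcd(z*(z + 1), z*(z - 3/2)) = z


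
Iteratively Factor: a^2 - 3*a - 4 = (a - 4)*(a + 1)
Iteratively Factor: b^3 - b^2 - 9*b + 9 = (b + 3)*(b^2 - 4*b + 3) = (b - 1)*(b + 3)*(b - 3)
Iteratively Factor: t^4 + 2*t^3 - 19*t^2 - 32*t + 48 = (t + 4)*(t^3 - 2*t^2 - 11*t + 12) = (t + 3)*(t + 4)*(t^2 - 5*t + 4) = (t - 1)*(t + 3)*(t + 4)*(t - 4)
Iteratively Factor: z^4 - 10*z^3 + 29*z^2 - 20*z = (z - 1)*(z^3 - 9*z^2 + 20*z) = (z - 4)*(z - 1)*(z^2 - 5*z) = z*(z - 4)*(z - 1)*(z - 5)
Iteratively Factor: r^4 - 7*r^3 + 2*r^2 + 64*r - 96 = (r - 4)*(r^3 - 3*r^2 - 10*r + 24) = (r - 4)*(r + 3)*(r^2 - 6*r + 8) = (r - 4)^2*(r + 3)*(r - 2)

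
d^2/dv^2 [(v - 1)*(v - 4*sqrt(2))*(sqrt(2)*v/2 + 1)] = 3*sqrt(2)*v - 6 - sqrt(2)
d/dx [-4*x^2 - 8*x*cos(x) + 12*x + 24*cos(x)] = 8*x*sin(x) - 8*x - 24*sin(x) - 8*cos(x) + 12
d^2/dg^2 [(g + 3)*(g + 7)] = 2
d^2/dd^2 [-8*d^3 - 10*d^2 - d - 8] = -48*d - 20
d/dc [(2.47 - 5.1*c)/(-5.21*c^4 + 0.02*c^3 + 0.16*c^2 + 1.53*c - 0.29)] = (-79.713*c^4 + 51.6788*c^3 + 0.6678*c^2 - 0.7904*c - 2.3001)/(27.1441*c^8 - 0.2084*c^7 - 1.6668*c^6 - 15.9362*c^5 + 3.1086*c^4 + 0.478*c^3 + 2.2481*c^2 - 0.8874*c + 0.0841)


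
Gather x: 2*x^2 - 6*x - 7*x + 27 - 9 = 2*x^2 - 13*x + 18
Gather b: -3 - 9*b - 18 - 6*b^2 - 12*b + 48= -6*b^2 - 21*b + 27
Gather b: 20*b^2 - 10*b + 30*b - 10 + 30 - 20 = 20*b^2 + 20*b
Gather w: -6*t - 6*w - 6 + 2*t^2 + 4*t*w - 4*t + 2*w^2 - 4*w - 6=2*t^2 - 10*t + 2*w^2 + w*(4*t - 10) - 12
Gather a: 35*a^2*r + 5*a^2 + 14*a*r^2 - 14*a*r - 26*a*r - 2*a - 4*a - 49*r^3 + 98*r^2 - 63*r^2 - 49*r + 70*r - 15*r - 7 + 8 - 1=a^2*(35*r + 5) + a*(14*r^2 - 40*r - 6) - 49*r^3 + 35*r^2 + 6*r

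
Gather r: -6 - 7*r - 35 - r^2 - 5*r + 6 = -r^2 - 12*r - 35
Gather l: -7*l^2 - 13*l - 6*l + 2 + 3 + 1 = -7*l^2 - 19*l + 6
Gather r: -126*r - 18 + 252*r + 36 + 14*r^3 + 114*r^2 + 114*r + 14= 14*r^3 + 114*r^2 + 240*r + 32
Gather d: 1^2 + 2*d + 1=2*d + 2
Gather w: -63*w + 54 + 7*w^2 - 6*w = 7*w^2 - 69*w + 54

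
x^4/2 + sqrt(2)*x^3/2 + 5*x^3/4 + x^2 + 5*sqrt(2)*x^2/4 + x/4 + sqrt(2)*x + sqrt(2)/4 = (x/2 + 1/2)*(x + 1/2)*(x + 1)*(x + sqrt(2))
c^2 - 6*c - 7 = (c - 7)*(c + 1)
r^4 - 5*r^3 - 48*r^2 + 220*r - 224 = (r - 8)*(r - 2)^2*(r + 7)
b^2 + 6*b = b*(b + 6)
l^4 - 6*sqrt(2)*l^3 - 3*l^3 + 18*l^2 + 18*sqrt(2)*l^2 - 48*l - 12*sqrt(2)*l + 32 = (l - 2)*(l - 1)*(l - 4*sqrt(2))*(l - 2*sqrt(2))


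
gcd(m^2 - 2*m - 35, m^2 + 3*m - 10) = m + 5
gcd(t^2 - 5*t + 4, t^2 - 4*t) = t - 4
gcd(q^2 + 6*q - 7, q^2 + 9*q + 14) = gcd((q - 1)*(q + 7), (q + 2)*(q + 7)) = q + 7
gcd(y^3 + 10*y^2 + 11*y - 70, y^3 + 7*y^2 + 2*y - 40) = y^2 + 3*y - 10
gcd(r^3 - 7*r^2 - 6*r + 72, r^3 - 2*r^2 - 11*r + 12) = r^2 - r - 12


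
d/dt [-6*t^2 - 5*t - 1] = -12*t - 5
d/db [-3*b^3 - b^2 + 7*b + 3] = -9*b^2 - 2*b + 7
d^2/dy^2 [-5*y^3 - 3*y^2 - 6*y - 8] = -30*y - 6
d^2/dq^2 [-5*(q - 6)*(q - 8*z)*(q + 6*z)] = -30*q + 20*z + 60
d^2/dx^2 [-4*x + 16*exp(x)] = 16*exp(x)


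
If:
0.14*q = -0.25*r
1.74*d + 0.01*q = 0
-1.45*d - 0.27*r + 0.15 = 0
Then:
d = 0.01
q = -0.94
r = 0.53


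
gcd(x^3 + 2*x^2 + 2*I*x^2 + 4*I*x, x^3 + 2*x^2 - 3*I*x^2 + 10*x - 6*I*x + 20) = x^2 + x*(2 + 2*I) + 4*I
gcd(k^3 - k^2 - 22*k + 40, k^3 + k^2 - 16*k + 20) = k^2 + 3*k - 10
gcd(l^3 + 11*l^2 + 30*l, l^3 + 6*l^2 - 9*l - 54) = l + 6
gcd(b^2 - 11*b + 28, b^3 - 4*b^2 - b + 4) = b - 4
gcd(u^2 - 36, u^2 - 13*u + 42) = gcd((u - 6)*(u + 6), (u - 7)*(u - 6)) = u - 6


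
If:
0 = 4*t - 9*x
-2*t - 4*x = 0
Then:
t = 0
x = 0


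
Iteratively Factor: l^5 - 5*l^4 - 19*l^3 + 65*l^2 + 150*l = (l + 3)*(l^4 - 8*l^3 + 5*l^2 + 50*l) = l*(l + 3)*(l^3 - 8*l^2 + 5*l + 50) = l*(l - 5)*(l + 3)*(l^2 - 3*l - 10) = l*(l - 5)^2*(l + 3)*(l + 2)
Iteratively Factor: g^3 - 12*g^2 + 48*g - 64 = (g - 4)*(g^2 - 8*g + 16) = (g - 4)^2*(g - 4)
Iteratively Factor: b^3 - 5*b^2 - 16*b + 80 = (b - 4)*(b^2 - b - 20) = (b - 5)*(b - 4)*(b + 4)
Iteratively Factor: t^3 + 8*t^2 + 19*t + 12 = (t + 3)*(t^2 + 5*t + 4) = (t + 3)*(t + 4)*(t + 1)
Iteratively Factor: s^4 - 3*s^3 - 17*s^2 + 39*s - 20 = (s + 4)*(s^3 - 7*s^2 + 11*s - 5) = (s - 5)*(s + 4)*(s^2 - 2*s + 1) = (s - 5)*(s - 1)*(s + 4)*(s - 1)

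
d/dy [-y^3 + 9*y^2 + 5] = 3*y*(6 - y)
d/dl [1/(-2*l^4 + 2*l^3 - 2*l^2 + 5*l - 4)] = (8*l^3 - 6*l^2 + 4*l - 5)/(2*l^4 - 2*l^3 + 2*l^2 - 5*l + 4)^2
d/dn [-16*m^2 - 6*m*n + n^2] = -6*m + 2*n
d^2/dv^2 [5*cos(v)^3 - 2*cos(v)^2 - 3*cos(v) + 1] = -3*cos(v)/4 + 4*cos(2*v) - 45*cos(3*v)/4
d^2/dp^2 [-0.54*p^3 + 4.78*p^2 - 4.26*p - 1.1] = 9.56 - 3.24*p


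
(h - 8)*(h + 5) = h^2 - 3*h - 40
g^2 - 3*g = g*(g - 3)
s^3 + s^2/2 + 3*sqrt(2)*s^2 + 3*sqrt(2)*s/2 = s*(s + 1/2)*(s + 3*sqrt(2))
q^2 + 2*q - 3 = (q - 1)*(q + 3)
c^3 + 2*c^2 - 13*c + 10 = (c - 2)*(c - 1)*(c + 5)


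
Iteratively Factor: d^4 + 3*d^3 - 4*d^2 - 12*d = (d - 2)*(d^3 + 5*d^2 + 6*d) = (d - 2)*(d + 2)*(d^2 + 3*d) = d*(d - 2)*(d + 2)*(d + 3)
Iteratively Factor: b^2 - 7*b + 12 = (b - 3)*(b - 4)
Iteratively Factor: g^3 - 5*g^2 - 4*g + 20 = (g + 2)*(g^2 - 7*g + 10) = (g - 2)*(g + 2)*(g - 5)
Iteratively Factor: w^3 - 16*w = (w + 4)*(w^2 - 4*w) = w*(w + 4)*(w - 4)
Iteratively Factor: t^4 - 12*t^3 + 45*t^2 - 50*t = (t)*(t^3 - 12*t^2 + 45*t - 50) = t*(t - 5)*(t^2 - 7*t + 10) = t*(t - 5)^2*(t - 2)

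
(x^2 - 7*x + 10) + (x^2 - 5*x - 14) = 2*x^2 - 12*x - 4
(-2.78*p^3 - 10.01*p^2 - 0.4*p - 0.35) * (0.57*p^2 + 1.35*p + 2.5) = -1.5846*p^5 - 9.4587*p^4 - 20.6915*p^3 - 25.7645*p^2 - 1.4725*p - 0.875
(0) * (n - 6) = 0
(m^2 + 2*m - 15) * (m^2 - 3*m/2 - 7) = m^4 + m^3/2 - 25*m^2 + 17*m/2 + 105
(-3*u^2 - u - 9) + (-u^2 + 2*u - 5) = -4*u^2 + u - 14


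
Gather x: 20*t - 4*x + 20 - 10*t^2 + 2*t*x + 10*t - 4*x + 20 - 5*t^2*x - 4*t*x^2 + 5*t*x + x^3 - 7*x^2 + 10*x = -10*t^2 + 30*t + x^3 + x^2*(-4*t - 7) + x*(-5*t^2 + 7*t + 2) + 40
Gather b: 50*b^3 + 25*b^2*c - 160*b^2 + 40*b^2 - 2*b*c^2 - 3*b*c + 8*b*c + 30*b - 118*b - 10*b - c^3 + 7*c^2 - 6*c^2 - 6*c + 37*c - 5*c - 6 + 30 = 50*b^3 + b^2*(25*c - 120) + b*(-2*c^2 + 5*c - 98) - c^3 + c^2 + 26*c + 24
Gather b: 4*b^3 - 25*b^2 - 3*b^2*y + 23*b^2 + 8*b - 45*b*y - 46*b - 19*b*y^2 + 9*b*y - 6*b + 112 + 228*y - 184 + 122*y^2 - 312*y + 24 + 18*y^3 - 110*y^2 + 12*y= 4*b^3 + b^2*(-3*y - 2) + b*(-19*y^2 - 36*y - 44) + 18*y^3 + 12*y^2 - 72*y - 48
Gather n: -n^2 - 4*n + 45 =-n^2 - 4*n + 45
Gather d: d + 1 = d + 1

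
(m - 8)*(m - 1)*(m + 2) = m^3 - 7*m^2 - 10*m + 16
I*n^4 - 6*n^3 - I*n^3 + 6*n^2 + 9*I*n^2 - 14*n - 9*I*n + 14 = (n - 2*I)*(n + I)*(n + 7*I)*(I*n - I)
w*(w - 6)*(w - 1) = w^3 - 7*w^2 + 6*w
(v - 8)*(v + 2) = v^2 - 6*v - 16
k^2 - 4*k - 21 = (k - 7)*(k + 3)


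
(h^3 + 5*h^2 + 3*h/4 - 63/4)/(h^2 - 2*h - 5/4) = (-4*h^3 - 20*h^2 - 3*h + 63)/(-4*h^2 + 8*h + 5)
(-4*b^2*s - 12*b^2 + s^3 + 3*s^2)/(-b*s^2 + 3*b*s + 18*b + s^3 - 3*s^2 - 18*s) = (-4*b^2 + s^2)/(-b*s + 6*b + s^2 - 6*s)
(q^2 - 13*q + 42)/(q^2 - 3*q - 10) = (-q^2 + 13*q - 42)/(-q^2 + 3*q + 10)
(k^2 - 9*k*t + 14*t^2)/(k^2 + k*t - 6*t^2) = (k - 7*t)/(k + 3*t)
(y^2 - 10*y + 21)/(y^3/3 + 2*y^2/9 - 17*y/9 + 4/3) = 9*(y^2 - 10*y + 21)/(3*y^3 + 2*y^2 - 17*y + 12)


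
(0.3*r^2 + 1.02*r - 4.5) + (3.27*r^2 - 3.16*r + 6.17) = 3.57*r^2 - 2.14*r + 1.67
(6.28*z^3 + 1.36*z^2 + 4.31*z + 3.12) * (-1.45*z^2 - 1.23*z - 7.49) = -9.106*z^5 - 9.6964*z^4 - 54.9595*z^3 - 20.0117*z^2 - 36.1195*z - 23.3688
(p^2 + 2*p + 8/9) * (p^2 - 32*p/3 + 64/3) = p^4 - 26*p^3/3 + 8*p^2/9 + 896*p/27 + 512/27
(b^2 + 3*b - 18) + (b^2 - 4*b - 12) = 2*b^2 - b - 30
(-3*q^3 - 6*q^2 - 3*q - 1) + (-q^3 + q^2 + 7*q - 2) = -4*q^3 - 5*q^2 + 4*q - 3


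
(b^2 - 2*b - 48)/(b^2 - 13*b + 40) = (b + 6)/(b - 5)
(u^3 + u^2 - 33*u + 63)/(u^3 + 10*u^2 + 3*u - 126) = (u - 3)/(u + 6)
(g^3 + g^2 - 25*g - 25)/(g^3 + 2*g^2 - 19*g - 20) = (g - 5)/(g - 4)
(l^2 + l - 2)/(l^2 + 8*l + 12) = (l - 1)/(l + 6)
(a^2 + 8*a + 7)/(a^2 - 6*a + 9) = (a^2 + 8*a + 7)/(a^2 - 6*a + 9)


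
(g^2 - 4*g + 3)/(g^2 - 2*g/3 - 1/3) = 3*(g - 3)/(3*g + 1)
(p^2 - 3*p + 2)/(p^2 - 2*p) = (p - 1)/p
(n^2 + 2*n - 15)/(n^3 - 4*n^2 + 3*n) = (n + 5)/(n*(n - 1))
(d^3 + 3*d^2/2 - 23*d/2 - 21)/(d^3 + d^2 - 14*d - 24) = (d - 7/2)/(d - 4)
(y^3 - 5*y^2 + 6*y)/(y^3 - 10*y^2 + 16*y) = (y - 3)/(y - 8)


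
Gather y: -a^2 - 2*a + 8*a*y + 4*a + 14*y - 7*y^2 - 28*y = -a^2 + 2*a - 7*y^2 + y*(8*a - 14)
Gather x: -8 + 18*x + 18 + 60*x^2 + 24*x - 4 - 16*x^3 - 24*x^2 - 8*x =-16*x^3 + 36*x^2 + 34*x + 6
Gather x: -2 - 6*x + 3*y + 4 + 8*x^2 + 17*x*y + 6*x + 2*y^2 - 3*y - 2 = 8*x^2 + 17*x*y + 2*y^2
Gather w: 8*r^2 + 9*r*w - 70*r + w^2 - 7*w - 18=8*r^2 - 70*r + w^2 + w*(9*r - 7) - 18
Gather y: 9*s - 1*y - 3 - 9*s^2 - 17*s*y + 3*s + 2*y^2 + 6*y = -9*s^2 + 12*s + 2*y^2 + y*(5 - 17*s) - 3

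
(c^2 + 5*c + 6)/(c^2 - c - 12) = (c + 2)/(c - 4)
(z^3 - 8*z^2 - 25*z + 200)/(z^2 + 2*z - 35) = (z^2 - 3*z - 40)/(z + 7)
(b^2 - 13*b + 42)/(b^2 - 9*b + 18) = (b - 7)/(b - 3)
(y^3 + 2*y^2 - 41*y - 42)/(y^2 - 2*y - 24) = (y^2 + 8*y + 7)/(y + 4)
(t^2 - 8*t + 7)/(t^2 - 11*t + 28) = (t - 1)/(t - 4)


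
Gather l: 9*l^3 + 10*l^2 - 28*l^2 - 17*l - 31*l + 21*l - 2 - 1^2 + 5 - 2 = 9*l^3 - 18*l^2 - 27*l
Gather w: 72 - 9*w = 72 - 9*w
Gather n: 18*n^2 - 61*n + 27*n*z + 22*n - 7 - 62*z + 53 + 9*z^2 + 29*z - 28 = 18*n^2 + n*(27*z - 39) + 9*z^2 - 33*z + 18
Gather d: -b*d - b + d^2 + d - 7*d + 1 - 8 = -b + d^2 + d*(-b - 6) - 7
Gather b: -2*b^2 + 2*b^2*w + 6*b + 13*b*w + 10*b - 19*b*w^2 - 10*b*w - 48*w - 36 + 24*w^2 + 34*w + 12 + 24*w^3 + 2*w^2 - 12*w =b^2*(2*w - 2) + b*(-19*w^2 + 3*w + 16) + 24*w^3 + 26*w^2 - 26*w - 24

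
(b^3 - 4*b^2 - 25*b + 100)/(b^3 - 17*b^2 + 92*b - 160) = (b + 5)/(b - 8)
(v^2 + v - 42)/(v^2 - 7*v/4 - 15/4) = 4*(-v^2 - v + 42)/(-4*v^2 + 7*v + 15)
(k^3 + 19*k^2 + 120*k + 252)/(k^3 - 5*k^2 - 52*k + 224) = (k^2 + 12*k + 36)/(k^2 - 12*k + 32)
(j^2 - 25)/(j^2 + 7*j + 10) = (j - 5)/(j + 2)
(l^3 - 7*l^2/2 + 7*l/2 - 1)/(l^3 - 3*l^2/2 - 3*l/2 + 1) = (l - 1)/(l + 1)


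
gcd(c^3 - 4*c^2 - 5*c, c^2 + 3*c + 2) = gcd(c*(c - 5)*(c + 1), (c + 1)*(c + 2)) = c + 1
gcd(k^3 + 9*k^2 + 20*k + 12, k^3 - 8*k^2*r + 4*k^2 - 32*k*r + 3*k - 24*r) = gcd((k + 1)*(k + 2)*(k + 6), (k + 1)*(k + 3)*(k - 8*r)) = k + 1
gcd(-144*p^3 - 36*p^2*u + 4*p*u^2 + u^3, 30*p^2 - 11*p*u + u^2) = 6*p - u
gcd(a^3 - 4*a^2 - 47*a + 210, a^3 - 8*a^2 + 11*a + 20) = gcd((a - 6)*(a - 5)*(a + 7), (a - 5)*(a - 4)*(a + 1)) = a - 5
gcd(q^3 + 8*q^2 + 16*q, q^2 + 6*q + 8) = q + 4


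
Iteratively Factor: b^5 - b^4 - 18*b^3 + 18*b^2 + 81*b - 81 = (b - 1)*(b^4 - 18*b^2 + 81) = (b - 1)*(b + 3)*(b^3 - 3*b^2 - 9*b + 27) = (b - 1)*(b + 3)^2*(b^2 - 6*b + 9) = (b - 3)*(b - 1)*(b + 3)^2*(b - 3)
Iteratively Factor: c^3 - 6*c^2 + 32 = (c - 4)*(c^2 - 2*c - 8) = (c - 4)^2*(c + 2)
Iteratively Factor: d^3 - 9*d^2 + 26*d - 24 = (d - 4)*(d^2 - 5*d + 6) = (d - 4)*(d - 3)*(d - 2)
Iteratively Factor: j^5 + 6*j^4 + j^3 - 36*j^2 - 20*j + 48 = (j + 4)*(j^4 + 2*j^3 - 7*j^2 - 8*j + 12) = (j - 2)*(j + 4)*(j^3 + 4*j^2 + j - 6) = (j - 2)*(j + 3)*(j + 4)*(j^2 + j - 2) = (j - 2)*(j - 1)*(j + 3)*(j + 4)*(j + 2)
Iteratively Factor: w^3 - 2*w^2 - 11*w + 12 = (w - 1)*(w^2 - w - 12) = (w - 1)*(w + 3)*(w - 4)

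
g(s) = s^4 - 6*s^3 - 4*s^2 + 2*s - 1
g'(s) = 4*s^3 - 18*s^2 - 8*s + 2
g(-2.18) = 60.38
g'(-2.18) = -107.54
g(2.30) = -62.58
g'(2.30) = -62.95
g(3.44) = -145.67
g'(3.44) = -75.69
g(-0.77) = -1.82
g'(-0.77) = -4.34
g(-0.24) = -1.62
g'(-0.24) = 2.83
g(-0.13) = -1.31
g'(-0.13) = 2.73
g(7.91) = 709.83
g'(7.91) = 792.15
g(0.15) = -0.81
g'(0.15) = 0.41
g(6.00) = -133.00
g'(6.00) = 170.00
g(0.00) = -1.00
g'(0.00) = 2.00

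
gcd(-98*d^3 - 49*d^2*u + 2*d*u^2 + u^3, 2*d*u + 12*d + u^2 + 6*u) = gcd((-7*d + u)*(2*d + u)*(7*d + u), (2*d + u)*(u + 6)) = 2*d + u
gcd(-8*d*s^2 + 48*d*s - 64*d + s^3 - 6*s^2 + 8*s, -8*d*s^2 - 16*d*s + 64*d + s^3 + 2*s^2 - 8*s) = -8*d*s + 16*d + s^2 - 2*s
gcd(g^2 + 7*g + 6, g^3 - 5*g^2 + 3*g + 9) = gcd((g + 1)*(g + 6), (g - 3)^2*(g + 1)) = g + 1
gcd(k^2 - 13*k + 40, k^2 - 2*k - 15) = k - 5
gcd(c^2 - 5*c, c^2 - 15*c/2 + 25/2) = c - 5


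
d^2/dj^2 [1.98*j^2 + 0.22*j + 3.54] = 3.96000000000000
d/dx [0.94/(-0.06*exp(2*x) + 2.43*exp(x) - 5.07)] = (0.1128*exp(x) - 2.2842)*exp(x)/(0.06*exp(2*x) - 2.43*exp(x) + 5.07)^2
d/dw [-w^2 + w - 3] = 1 - 2*w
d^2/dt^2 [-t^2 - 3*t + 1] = -2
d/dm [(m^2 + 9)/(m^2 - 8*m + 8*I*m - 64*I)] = 2*(m*(m^2 - 8*m + 8*I*m - 64*I) - (m^2 + 9)*(m - 4 + 4*I))/(m^2 - 8*m + 8*I*m - 64*I)^2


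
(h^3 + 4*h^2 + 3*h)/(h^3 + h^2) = (h + 3)/h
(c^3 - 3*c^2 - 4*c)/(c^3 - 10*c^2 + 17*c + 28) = c/(c - 7)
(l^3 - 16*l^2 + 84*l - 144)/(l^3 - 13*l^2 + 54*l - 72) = (l - 6)/(l - 3)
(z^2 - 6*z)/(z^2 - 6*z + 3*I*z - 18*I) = z/(z + 3*I)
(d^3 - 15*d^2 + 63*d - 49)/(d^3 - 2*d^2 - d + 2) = (d^2 - 14*d + 49)/(d^2 - d - 2)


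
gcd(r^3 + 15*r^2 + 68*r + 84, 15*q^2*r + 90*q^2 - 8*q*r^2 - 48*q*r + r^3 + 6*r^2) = r + 6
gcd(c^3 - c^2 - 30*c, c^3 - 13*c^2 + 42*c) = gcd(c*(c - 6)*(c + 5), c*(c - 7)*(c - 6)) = c^2 - 6*c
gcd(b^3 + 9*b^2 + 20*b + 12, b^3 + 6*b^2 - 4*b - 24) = b^2 + 8*b + 12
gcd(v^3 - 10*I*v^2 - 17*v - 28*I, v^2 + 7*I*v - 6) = v + I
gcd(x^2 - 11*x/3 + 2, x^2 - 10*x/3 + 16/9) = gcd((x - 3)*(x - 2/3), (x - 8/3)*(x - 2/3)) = x - 2/3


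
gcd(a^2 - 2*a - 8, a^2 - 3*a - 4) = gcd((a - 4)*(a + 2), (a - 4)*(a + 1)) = a - 4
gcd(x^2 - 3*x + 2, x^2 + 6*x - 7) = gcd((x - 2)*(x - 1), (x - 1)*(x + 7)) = x - 1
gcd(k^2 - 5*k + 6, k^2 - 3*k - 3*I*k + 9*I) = k - 3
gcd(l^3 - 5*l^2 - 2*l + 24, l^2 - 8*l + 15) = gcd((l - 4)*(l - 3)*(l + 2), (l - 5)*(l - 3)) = l - 3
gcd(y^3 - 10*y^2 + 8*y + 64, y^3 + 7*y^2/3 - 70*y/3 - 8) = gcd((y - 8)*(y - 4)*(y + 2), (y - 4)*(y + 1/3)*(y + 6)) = y - 4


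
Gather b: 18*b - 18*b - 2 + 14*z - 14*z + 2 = 0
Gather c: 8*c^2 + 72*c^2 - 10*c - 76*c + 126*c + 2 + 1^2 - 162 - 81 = 80*c^2 + 40*c - 240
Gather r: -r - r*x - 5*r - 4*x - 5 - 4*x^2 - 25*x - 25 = r*(-x - 6) - 4*x^2 - 29*x - 30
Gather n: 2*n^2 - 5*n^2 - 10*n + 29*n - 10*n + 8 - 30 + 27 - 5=-3*n^2 + 9*n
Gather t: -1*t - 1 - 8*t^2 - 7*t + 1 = -8*t^2 - 8*t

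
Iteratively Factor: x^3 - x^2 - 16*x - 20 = (x + 2)*(x^2 - 3*x - 10) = (x - 5)*(x + 2)*(x + 2)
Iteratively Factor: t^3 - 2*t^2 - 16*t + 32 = (t + 4)*(t^2 - 6*t + 8) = (t - 2)*(t + 4)*(t - 4)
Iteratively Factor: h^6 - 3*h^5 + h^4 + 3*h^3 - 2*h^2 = (h)*(h^5 - 3*h^4 + h^3 + 3*h^2 - 2*h) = h*(h - 1)*(h^4 - 2*h^3 - h^2 + 2*h) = h*(h - 2)*(h - 1)*(h^3 - h) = h*(h - 2)*(h - 1)*(h + 1)*(h^2 - h) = h^2*(h - 2)*(h - 1)*(h + 1)*(h - 1)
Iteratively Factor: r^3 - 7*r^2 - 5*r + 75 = (r + 3)*(r^2 - 10*r + 25) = (r - 5)*(r + 3)*(r - 5)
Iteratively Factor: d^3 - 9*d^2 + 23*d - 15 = (d - 1)*(d^2 - 8*d + 15) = (d - 3)*(d - 1)*(d - 5)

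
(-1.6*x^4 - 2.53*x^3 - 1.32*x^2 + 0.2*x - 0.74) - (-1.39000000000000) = -1.6*x^4 - 2.53*x^3 - 1.32*x^2 + 0.2*x + 0.65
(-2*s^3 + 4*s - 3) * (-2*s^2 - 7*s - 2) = 4*s^5 + 14*s^4 - 4*s^3 - 22*s^2 + 13*s + 6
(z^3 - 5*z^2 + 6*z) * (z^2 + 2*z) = z^5 - 3*z^4 - 4*z^3 + 12*z^2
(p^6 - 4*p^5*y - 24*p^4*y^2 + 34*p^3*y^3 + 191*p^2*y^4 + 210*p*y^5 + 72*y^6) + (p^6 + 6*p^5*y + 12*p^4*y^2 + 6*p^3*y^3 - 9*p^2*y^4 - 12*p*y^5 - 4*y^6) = 2*p^6 + 2*p^5*y - 12*p^4*y^2 + 40*p^3*y^3 + 182*p^2*y^4 + 198*p*y^5 + 68*y^6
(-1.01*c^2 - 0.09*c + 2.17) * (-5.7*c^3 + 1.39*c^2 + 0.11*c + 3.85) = 5.757*c^5 - 0.8909*c^4 - 12.6052*c^3 - 0.8821*c^2 - 0.1078*c + 8.3545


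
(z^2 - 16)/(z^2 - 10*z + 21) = (z^2 - 16)/(z^2 - 10*z + 21)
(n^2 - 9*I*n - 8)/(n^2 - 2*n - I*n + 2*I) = (n - 8*I)/(n - 2)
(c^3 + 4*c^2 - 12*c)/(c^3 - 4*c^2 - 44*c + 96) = c/(c - 8)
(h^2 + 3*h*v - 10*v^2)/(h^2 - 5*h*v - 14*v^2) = (-h^2 - 3*h*v + 10*v^2)/(-h^2 + 5*h*v + 14*v^2)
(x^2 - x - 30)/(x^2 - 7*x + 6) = (x + 5)/(x - 1)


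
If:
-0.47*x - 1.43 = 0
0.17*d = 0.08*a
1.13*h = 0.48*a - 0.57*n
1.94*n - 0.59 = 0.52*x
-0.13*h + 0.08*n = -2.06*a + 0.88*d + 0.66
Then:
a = 0.46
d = 0.22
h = 0.45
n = -0.51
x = -3.04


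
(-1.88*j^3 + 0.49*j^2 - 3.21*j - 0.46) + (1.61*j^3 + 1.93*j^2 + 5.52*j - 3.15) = -0.27*j^3 + 2.42*j^2 + 2.31*j - 3.61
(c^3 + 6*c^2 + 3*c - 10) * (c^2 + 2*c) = c^5 + 8*c^4 + 15*c^3 - 4*c^2 - 20*c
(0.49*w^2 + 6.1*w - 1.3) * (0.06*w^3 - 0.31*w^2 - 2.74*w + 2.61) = 0.0294*w^5 + 0.2141*w^4 - 3.3116*w^3 - 15.0321*w^2 + 19.483*w - 3.393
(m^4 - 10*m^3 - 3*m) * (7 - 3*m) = -3*m^5 + 37*m^4 - 70*m^3 + 9*m^2 - 21*m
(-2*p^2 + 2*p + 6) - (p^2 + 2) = -3*p^2 + 2*p + 4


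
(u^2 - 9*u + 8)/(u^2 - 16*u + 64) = (u - 1)/(u - 8)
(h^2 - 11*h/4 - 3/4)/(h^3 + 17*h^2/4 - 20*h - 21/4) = 1/(h + 7)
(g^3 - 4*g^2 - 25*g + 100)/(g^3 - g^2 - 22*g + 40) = (g - 5)/(g - 2)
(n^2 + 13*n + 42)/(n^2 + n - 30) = (n + 7)/(n - 5)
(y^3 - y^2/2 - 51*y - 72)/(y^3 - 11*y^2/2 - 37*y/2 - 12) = (y + 6)/(y + 1)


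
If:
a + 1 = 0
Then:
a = -1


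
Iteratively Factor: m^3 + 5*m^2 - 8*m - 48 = (m - 3)*(m^2 + 8*m + 16) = (m - 3)*(m + 4)*(m + 4)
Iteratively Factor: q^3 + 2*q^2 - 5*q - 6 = (q + 1)*(q^2 + q - 6) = (q - 2)*(q + 1)*(q + 3)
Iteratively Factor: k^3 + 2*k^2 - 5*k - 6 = (k - 2)*(k^2 + 4*k + 3) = (k - 2)*(k + 1)*(k + 3)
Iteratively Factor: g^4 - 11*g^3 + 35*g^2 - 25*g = (g)*(g^3 - 11*g^2 + 35*g - 25) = g*(g - 5)*(g^2 - 6*g + 5) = g*(g - 5)^2*(g - 1)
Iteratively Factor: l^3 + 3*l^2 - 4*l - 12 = (l - 2)*(l^2 + 5*l + 6) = (l - 2)*(l + 2)*(l + 3)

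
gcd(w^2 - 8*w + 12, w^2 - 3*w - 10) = 1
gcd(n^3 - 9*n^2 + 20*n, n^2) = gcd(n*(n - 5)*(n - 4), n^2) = n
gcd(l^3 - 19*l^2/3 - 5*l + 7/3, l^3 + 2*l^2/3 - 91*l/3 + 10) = l - 1/3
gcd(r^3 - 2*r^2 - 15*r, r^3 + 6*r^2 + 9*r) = r^2 + 3*r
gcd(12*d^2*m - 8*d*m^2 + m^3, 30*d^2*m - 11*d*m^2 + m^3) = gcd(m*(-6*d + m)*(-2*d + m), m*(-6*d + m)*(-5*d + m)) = 6*d*m - m^2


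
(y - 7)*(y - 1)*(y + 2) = y^3 - 6*y^2 - 9*y + 14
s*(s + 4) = s^2 + 4*s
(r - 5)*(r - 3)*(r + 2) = r^3 - 6*r^2 - r + 30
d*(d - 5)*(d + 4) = d^3 - d^2 - 20*d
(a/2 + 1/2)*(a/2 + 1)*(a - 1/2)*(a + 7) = a^4/4 + 19*a^3/8 + 9*a^2/2 + 5*a/8 - 7/4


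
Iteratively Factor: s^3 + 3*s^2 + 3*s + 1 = (s + 1)*(s^2 + 2*s + 1) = (s + 1)^2*(s + 1)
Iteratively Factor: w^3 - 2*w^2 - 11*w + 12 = (w - 4)*(w^2 + 2*w - 3) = (w - 4)*(w - 1)*(w + 3)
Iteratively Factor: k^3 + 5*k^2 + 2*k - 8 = (k + 2)*(k^2 + 3*k - 4) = (k - 1)*(k + 2)*(k + 4)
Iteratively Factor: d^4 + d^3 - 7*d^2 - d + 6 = (d - 1)*(d^3 + 2*d^2 - 5*d - 6) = (d - 1)*(d + 1)*(d^2 + d - 6) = (d - 2)*(d - 1)*(d + 1)*(d + 3)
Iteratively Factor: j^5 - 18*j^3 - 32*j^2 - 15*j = (j - 5)*(j^4 + 5*j^3 + 7*j^2 + 3*j) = (j - 5)*(j + 3)*(j^3 + 2*j^2 + j) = (j - 5)*(j + 1)*(j + 3)*(j^2 + j) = j*(j - 5)*(j + 1)*(j + 3)*(j + 1)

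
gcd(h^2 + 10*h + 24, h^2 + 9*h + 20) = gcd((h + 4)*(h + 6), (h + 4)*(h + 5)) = h + 4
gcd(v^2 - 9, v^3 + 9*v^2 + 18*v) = v + 3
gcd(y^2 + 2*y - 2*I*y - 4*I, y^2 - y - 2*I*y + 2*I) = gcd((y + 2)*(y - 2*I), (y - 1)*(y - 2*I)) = y - 2*I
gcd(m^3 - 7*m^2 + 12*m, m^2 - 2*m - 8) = m - 4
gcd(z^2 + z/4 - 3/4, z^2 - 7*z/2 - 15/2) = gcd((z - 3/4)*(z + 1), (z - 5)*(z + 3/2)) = 1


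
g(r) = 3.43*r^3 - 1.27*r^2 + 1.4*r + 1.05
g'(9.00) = 812.03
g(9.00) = 2411.25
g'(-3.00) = 101.63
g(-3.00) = -107.19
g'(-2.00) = 47.64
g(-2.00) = -34.27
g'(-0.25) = 2.68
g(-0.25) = 0.57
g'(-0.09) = 1.71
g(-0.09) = 0.91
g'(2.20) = 45.62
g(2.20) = 34.51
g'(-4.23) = 196.26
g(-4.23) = -287.20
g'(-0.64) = 7.24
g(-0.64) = -1.27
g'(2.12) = 42.26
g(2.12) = 30.99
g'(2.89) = 80.00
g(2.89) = 77.28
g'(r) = 10.29*r^2 - 2.54*r + 1.4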